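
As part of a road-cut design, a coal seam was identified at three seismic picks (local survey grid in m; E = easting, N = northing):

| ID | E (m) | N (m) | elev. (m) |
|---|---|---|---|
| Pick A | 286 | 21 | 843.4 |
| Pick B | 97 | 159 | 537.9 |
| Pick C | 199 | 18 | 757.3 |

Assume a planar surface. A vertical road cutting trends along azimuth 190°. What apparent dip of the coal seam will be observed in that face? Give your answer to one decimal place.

Two edge vectors: Pick A→Pick B = (-189, 138, -305.5), Pick A→Pick C = (-87, -3, -86.1).
Normal n = (Pick A→Pick B) × (Pick A→Pick C) = (-12798.3, 10305.6, 12573).
So ∂z/∂E = −n_x/n_z = 1.01792 and ∂z/∂N = −n_y/n_z = −0.81966.
Unit vector along 190° is (sin 190°, cos 190°) = (-0.1736, -0.9848).
Slope in that direction = a·(-0.1736) + b·(-0.9848) = 0.63045.
Apparent dip = arctan|0.63045| = 32.2° (true dip is 52.6°, so apparent ≤ true as expected).

32.2°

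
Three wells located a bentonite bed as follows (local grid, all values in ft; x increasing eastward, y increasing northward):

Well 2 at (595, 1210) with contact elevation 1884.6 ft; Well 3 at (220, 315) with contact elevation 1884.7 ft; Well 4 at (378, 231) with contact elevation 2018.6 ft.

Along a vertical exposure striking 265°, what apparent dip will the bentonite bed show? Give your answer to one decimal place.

33.6°

Two edge vectors: Well 2→Well 3 = (-375, -895, 0.1), Well 2→Well 4 = (-217, -979, 134).
Normal n = (Well 2→Well 3) × (Well 2→Well 4) = (-119832.1, 50228.3, 172910).
So ∂z/∂x = −n_x/n_z = 0.69303 and ∂z/∂y = −n_y/n_z = −0.29049.
Unit vector along 265° is (sin 265°, cos 265°) = (-0.9962, -0.0872).
Slope in that direction = a·(-0.9962) + b·(-0.0872) = −0.66508.
Apparent dip = arctan|0.66508| = 33.6° (true dip is 36.9°, so apparent ≤ true as expected).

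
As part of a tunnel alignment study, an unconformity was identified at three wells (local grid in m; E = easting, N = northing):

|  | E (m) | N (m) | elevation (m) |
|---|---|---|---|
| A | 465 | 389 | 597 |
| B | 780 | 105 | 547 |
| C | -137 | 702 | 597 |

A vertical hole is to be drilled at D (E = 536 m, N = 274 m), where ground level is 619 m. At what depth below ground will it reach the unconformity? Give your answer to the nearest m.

Let the plane be z = a·E + b·N + c.
B−A: 315a − 284b = −50;  C−A: −602a + 313b = 0.
Solving gives a = 0.21624, b = 0.41590.
Then c = 597 − a·465 − b·389 = 334.66.
At (536, 274): z_contact = 115.9 + 114.0 + 334.66 = 564.5 m.
Depth below ground = 619 − 564.5 = 54 m.

54 m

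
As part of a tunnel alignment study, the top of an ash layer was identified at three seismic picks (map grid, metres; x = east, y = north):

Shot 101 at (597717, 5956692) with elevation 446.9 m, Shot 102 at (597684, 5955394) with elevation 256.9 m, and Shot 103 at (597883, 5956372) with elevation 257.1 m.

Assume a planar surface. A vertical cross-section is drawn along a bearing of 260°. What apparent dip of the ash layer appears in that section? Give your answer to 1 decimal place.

Two edge vectors: Shot 101→Shot 102 = (-33, -1298, -190), Shot 101→Shot 103 = (166, -320, -189.8).
Normal n = (Shot 101→Shot 102) × (Shot 101→Shot 103) = (185560.4, -37803.4, 226028).
So ∂z/∂x = −n_x/n_z = −0.82096 and ∂z/∂y = −n_y/n_z = 0.16725.
Unit vector along 260° is (sin 260°, cos 260°) = (-0.9848, -0.1736).
Slope in that direction = a·(-0.9848) + b·(-0.1736) = 0.77945.
Apparent dip = arctan|0.77945| = 37.9° (true dip is 40.0°, so apparent ≤ true as expected).

37.9°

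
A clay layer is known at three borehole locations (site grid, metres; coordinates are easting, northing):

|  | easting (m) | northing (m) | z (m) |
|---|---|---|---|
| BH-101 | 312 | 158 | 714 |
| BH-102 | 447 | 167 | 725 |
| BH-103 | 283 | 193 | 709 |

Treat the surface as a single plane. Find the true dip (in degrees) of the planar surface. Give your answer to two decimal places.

6.39°

Let the plane be z = a·easting + b·northing + c.
BH-102−BH-101: 135a + 9b = 11;  BH-103−BH-101: −29a + 35b = −5.
Solving gives a = 0.08624, b = −0.07140.
Gradient magnitude |∇z| = √(a² + b²) = √(0.00744 + 0.00510) = 0.11196.
True dip = arctan(0.11196) = 6.39°, dipping toward NW (azimuth ≈ 310°).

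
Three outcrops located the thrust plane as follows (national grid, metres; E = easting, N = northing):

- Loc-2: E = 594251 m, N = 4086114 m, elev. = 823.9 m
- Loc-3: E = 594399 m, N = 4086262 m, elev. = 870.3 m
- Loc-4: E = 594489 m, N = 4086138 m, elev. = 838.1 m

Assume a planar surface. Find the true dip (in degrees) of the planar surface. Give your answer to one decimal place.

15.9°

Let the plane be z = a·E + b·N + c.
Loc-3−Loc-2: 148a + 148b = 46.4;  Loc-4−Loc-2: 238a + 24b = 14.2.
Solving gives a = 0.03119, b = 0.28232.
Gradient magnitude |∇z| = √(a² + b²) = √(0.00097 + 0.07970) = 0.28404.
True dip = arctan(0.28404) = 15.9°, dipping toward S (azimuth ≈ 186°).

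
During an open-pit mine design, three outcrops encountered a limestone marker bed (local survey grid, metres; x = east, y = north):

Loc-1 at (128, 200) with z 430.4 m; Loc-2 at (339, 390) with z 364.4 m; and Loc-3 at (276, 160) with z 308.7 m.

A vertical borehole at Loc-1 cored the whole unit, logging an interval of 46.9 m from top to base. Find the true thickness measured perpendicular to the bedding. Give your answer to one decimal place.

Two edge vectors: Loc-1→Loc-2 = (211, 190, -66), Loc-1→Loc-3 = (148, -40, -121.7).
Normal n = (Loc-1→Loc-2) × (Loc-1→Loc-3) = (-25763, 15910.7, -36560).
So ∂z/∂x = −n_x/n_z = −0.70468 and ∂z/∂y = −n_y/n_z = 0.43519.
|∇z| = √(a²+b²) = 0.82823, so dip δ = arctan(0.82823) = 39.63°.
True thickness = vertical thickness × cos δ = 46.9 × cos 39.63° = 36.1 m.

36.1 m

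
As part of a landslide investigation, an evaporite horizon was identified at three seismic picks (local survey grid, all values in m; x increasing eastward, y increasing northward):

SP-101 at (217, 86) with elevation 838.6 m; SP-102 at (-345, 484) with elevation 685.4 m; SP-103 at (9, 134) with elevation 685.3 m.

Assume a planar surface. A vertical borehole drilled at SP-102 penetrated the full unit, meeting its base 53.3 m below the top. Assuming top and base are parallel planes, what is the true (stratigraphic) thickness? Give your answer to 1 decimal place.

31.5 m

Let the plane be z = a·x + b·y + c.
SP-102−SP-101: −562a + 398b = −153.2;  SP-103−SP-101: −208a + 48b = −153.3.
Solving gives a = 0.96151, b = 0.97278.
|∇z| = √(a²+b²) = 1.36777, so dip δ = arctan(1.36777) = 53.83°.
True thickness = vertical thickness × cos δ = 53.3 × cos 53.83° = 31.5 m.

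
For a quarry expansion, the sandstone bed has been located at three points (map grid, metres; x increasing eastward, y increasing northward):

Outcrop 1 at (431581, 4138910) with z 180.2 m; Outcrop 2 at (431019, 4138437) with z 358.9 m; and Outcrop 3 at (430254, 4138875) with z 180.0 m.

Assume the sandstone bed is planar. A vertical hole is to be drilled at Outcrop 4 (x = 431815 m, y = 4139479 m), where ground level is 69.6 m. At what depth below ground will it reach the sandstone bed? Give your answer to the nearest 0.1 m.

Let the plane be z = a·x + b·y + c.
Outcrop 2−Outcrop 1: −562a − 473b = 178.7;  Outcrop 3−Outcrop 1: −1327a − 35b = −0.2.
Solving gives a = 0.010442582, b = −0.390208733.
Then c = 180.2 − a·431581 − b·4138910 = 1610712.21.
At (431815, 4139479): z_contact = 4509.26 − 1615260.86 + 1610712.21 = -39.39 m.
Depth below ground = 69.6 − (-39.39) = 109.0 m.

109.0 m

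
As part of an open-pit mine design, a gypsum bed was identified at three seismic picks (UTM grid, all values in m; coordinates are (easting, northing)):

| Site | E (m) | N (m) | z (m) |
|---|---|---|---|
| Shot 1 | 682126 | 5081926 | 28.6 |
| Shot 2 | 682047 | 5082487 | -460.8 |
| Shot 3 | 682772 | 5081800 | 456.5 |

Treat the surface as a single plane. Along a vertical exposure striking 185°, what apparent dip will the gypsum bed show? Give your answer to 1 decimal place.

37.0°

Two edge vectors: Shot 1→Shot 2 = (-79, 561, -489.4), Shot 1→Shot 3 = (646, -126, 427.9).
Normal n = (Shot 1→Shot 2) × (Shot 1→Shot 3) = (178387.5, -282348.3, -352452).
So ∂z/∂E = −n_x/n_z = 0.50613 and ∂z/∂N = −n_y/n_z = −0.80110.
Unit vector along 185° is (sin 185°, cos 185°) = (-0.0872, -0.9962).
Slope in that direction = a·(-0.0872) + b·(-0.9962) = 0.75394.
Apparent dip = arctan|0.75394| = 37.0° (true dip is 43.5°, so apparent ≤ true as expected).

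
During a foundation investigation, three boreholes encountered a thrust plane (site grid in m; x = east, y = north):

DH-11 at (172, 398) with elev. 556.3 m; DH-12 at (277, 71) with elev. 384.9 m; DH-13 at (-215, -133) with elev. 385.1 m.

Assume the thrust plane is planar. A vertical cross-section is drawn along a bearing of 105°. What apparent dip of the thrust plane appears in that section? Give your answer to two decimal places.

16.98°

Let the plane be z = a·x + b·y + c.
DH-12−DH-11: 105a − 327b = −171.4;  DH-13−DH-11: −387a − 531b = −171.2.
Solving gives a = −0.19216, b = 0.46246.
Unit vector along 105° is (sin 105°, cos 105°) = (0.9659, -0.2588).
Slope in that direction = a·(0.9659) + b·(-0.2588) = −0.30530.
Apparent dip = arctan|0.30530| = 16.98° (true dip is 26.6°, so apparent ≤ true as expected).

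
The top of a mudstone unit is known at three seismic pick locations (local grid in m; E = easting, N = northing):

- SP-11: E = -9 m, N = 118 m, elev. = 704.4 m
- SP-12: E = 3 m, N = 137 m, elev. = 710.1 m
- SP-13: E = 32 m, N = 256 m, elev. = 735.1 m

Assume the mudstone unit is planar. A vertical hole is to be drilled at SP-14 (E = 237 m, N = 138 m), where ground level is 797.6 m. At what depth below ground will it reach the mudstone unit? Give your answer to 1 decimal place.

33.1 m

Let the plane be z = a·E + b·N + c.
SP-12−SP-11: 12a + 19b = 5.7;  SP-13−SP-11: 41a + 138b = 30.7.
Solving gives a = 0.23181, b = 0.15359.
Then c = 704.4 − a·-9 − b·118 = 688.36.
At (237, 138): z_contact = 54.94 + 21.20 + 688.36 = 764.50 m.
Depth below ground = 797.6 − 764.50 = 33.1 m.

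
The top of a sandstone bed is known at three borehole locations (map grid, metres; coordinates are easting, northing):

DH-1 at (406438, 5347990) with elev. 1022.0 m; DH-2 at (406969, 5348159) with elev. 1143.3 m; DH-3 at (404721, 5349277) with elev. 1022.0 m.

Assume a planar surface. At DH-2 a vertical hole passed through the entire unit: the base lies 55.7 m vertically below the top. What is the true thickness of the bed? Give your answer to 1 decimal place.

53.8 m

Two edge vectors: DH-1→DH-2 = (531, 169, 121.3), DH-1→DH-3 = (-1717, 1287, 0).
Normal n = (DH-1→DH-2) × (DH-1→DH-3) = (-156113.1, -208272.1, 973570).
So ∂z/∂easting = −n_x/n_z = 0.16035 and ∂z/∂northing = −n_y/n_z = 0.21393.
|∇z| = √(a²+b²) = 0.26735, so dip δ = arctan(0.26735) = 14.97°.
True thickness = vertical thickness × cos δ = 55.7 × cos 14.97° = 53.8 m.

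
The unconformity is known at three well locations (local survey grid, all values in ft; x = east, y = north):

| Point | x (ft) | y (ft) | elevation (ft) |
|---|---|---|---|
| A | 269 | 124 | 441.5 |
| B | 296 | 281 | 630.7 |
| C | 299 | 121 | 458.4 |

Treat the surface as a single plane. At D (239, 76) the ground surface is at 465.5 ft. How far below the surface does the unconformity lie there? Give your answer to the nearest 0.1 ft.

96.5 ft

Let the plane be z = a·x + b·y + c.
B−A: 27a + 157b = 189.2;  C−A: 30a − 3b = 16.9.
Solving gives a = 0.67228, b = 1.08948.
Then c = 441.5 − a·269 − b·124 = 125.56.
At (239, 76): z_contact = 160.68 + 82.80 + 125.56 = 369.04 ft.
Depth below ground = 465.5 − 369.04 = 96.5 ft.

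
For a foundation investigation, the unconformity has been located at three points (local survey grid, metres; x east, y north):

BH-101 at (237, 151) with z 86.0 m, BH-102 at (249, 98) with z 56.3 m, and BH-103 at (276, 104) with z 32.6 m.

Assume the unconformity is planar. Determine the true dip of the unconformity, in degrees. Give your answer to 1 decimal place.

Two edge vectors: BH-101→BH-102 = (12, -53, -29.7), BH-101→BH-103 = (39, -47, -53.4).
Normal n = (BH-101→BH-102) × (BH-101→BH-103) = (1434.3, -517.5, 1503).
So ∂z/∂x = −n_x/n_z = −0.95429 and ∂z/∂y = −n_y/n_z = 0.34431.
Gradient magnitude |∇z| = √(a² + b²) = √(0.91067 + 0.11855) = 1.01451.
True dip = arctan(1.01451) = 45.4°, dipping toward ESE (azimuth ≈ 110°).

45.4°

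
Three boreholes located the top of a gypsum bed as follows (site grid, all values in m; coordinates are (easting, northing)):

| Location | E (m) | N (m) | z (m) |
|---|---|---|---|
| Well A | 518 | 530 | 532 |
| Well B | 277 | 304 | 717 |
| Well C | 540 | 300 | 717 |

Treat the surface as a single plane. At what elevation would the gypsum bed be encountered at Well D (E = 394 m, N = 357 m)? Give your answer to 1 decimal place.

Two edge vectors: Well A→Well B = (-241, -226, 185), Well A→Well C = (22, -230, 185).
Normal n = (Well A→Well B) × (Well A→Well C) = (740, 48655, 60402).
So ∂z/∂E = −n_x/n_z = −0.01225 and ∂z/∂N = −n_y/n_z = −0.80552.
Intercept c from Well A: 532 + 6.35 + 426.93 = 965.27.
At (394, 357): z = −4.8 − 287.6 + 965.27 = 672.9 m.

672.9 m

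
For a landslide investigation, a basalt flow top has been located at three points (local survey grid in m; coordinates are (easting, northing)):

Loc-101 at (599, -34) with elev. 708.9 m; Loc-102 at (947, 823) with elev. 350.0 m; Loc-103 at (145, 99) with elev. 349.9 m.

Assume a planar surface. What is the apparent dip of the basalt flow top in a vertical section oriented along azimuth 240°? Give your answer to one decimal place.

Let the plane be z = a·E + b·N + c.
Loc-102−Loc-101: 348a + 857b = −358.9;  Loc-103−Loc-101: −454a + 133b = −359.
Solving gives a = 0.59704, b = −0.66123.
Unit vector along 240° is (sin 240°, cos 240°) = (-0.8660, -0.5000).
Slope in that direction = a·(-0.8660) + b·(-0.5000) = −0.18644.
Apparent dip = arctan|0.18644| = 10.6° (true dip is 41.7°, so apparent ≤ true as expected).

10.6°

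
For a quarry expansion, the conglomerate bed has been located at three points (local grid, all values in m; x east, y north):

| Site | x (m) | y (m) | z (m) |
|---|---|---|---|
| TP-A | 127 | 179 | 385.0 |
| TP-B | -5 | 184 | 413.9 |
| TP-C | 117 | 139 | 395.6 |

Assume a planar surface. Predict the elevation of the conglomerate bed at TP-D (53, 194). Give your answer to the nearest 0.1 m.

Two edge vectors: TP-A→TP-B = (-132, 5, 28.9), TP-A→TP-C = (-10, -40, 10.6).
Normal n = (TP-A→TP-B) × (TP-A→TP-C) = (1209, 1110.2, 5330).
So ∂z/∂x = −n_x/n_z = −0.22683 and ∂z/∂y = −n_y/n_z = −0.20829.
Intercept c from TP-A: 385 + 28.81 + 37.28 = 451.09.
At (53, 194): z = −12.0 − 40.4 + 451.09 = 398.7 m.

398.7 m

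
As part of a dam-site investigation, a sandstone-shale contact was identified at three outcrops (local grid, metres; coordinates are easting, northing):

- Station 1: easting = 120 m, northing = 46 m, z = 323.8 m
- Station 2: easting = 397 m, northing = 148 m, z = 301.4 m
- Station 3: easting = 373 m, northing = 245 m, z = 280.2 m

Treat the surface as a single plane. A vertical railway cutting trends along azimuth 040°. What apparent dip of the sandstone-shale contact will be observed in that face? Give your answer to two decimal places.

9.52°

Two edge vectors: Station 1→Station 2 = (277, 102, -22.4), Station 1→Station 3 = (253, 199, -43.6).
Normal n = (Station 1→Station 2) × (Station 1→Station 3) = (10.4, 6410, 29317).
So ∂z/∂easting = −n_x/n_z = −0.00035 and ∂z/∂northing = −n_y/n_z = −0.21864.
Unit vector along 040° is (sin 40°, cos 40°) = (0.6428, 0.7660).
Slope in that direction = a·(0.6428) + b·(0.7660) = −0.16772.
Apparent dip = arctan|0.16772| = 9.52° (true dip is 12.3°, so apparent ≤ true as expected).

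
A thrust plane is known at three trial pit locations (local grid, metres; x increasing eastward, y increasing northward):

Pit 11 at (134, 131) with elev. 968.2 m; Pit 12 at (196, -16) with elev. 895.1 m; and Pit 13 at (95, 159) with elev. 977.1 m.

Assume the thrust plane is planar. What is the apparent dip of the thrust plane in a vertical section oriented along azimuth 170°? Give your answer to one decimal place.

Let the plane be z = a·x + b·y + c.
Pit 12−Pit 11: 62a − 147b = −73.1;  Pit 13−Pit 11: −39a + 28b = 8.9.
Solving gives a = 0.18476, b = 0.57521.
Unit vector along 170° is (sin 170°, cos 170°) = (0.1736, -0.9848).
Slope in that direction = a·(0.1736) + b·(-0.9848) = −0.53438.
Apparent dip = arctan|0.53438| = 28.1° (true dip is 31.1°, so apparent ≤ true as expected).

28.1°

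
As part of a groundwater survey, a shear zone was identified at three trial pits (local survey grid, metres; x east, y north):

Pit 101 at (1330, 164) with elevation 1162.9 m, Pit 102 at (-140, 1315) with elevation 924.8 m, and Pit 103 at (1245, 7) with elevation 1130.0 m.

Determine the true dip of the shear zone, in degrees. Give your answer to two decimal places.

13.74°

Let the plane be z = a·x + b·y + c.
Pit 102−Pit 101: −1470a + 1151b = −238.1;  Pit 103−Pit 101: −85a − 157b = −32.9.
Solving gives a = 0.22898, b = 0.08558.
Gradient magnitude |∇z| = √(a² + b²) = √(0.05243 + 0.00732) = 0.24445.
True dip = arctan(0.24445) = 13.74°, dipping toward WSW (azimuth ≈ 250°).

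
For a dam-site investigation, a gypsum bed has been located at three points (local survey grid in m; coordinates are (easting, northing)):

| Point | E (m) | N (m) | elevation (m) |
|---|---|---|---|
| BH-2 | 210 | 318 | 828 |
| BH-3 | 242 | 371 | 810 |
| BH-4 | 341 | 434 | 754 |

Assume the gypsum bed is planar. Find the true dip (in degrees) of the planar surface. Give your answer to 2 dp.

Two edge vectors: BH-2→BH-3 = (32, 53, -18), BH-2→BH-4 = (131, 116, -74).
Normal n = (BH-2→BH-3) × (BH-2→BH-4) = (-1834, 10, -3231).
So ∂z/∂E = −n_x/n_z = −0.56763 and ∂z/∂N = −n_y/n_z = 0.00310.
Gradient magnitude |∇z| = √(a² + b²) = √(0.32220 + 0.00001) = 0.56763.
True dip = arctan(0.56763) = 29.58°, dipping toward E (azimuth ≈ 090°).

29.58°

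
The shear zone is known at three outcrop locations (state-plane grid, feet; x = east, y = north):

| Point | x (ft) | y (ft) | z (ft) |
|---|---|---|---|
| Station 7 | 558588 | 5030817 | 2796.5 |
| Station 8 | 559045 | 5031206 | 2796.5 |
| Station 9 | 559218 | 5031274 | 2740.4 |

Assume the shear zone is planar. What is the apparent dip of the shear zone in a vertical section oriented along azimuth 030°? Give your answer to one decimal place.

Let the plane be z = a·x + b·y + c.
Station 8−Station 7: 457a + 389b = 0;  Station 9−Station 7: 630a + 457b = −56.1.
Solving gives a = −0.60249, b = 0.70781.
Unit vector along 030° is (sin 30°, cos 30°) = (0.5000, 0.8660).
Slope in that direction = a·(0.5000) + b·(0.8660) = 0.31174.
Apparent dip = arctan|0.31174| = 17.3° (true dip is 42.9°, so apparent ≤ true as expected).

17.3°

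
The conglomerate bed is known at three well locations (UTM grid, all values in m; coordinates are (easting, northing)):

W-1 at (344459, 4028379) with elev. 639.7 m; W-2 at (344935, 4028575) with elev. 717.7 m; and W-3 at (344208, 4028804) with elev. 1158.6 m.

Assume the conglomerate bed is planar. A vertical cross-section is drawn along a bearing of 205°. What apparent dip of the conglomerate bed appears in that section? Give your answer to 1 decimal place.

40.2°

Two edge vectors: W-1→W-2 = (476, 196, 78), W-1→W-3 = (-251, 425, 518.9).
Normal n = (W-1→W-2) × (W-1→W-3) = (68554.4, -266574.4, 251496).
So ∂z/∂E = −n_x/n_z = −0.27259 and ∂z/∂N = −n_y/n_z = 1.05995.
Unit vector along 205° is (sin 205°, cos 205°) = (-0.4226, -0.9063).
Slope in that direction = a·(-0.4226) + b·(-0.9063) = −0.84545.
Apparent dip = arctan|0.84545| = 40.2° (true dip is 47.6°, so apparent ≤ true as expected).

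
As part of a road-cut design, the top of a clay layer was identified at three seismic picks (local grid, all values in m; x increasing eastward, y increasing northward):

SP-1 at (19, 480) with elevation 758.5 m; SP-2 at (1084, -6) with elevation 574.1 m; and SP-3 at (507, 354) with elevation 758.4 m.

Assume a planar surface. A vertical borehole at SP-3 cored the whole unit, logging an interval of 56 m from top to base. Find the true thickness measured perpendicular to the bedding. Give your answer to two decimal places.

41.60 m

Let the plane be z = a·x + b·y + c.
SP-2−SP-1: 1065a − 486b = −184.4;  SP-3−SP-1: 488a − 126b = −0.1.
Solving gives a = 0.22515, b = 0.87281.
|∇z| = √(a²+b²) = 0.90139, so dip δ = arctan(0.90139) = 42.03°.
True thickness = vertical thickness × cos δ = 56 × cos 42.03° = 41.60 m.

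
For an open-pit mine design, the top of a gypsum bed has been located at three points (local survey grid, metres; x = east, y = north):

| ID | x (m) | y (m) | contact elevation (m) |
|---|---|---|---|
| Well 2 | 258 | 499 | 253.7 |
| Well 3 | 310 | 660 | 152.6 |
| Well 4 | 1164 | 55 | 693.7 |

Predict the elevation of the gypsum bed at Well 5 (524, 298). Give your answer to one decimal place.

Let the plane be z = a·x + b·y + c.
Well 3−Well 2: 52a + 161b = −101.1;  Well 4−Well 2: 906a − 444b = 440.
Solving gives a = 0.153602, b = −0.677561.
Then c = 253.7 − a·258 − b·499 = 552.17.
At (524, 298): z = 80.5 − 201.9 + 552.17 = 430.7 m.

430.7 m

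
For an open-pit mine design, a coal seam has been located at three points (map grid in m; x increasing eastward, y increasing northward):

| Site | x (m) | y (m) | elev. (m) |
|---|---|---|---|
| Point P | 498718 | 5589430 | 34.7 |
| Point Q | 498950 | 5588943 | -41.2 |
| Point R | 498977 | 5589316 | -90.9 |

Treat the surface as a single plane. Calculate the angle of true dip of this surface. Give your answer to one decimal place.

Let the plane be z = a·x + b·y + c.
Point Q−Point P: 232a − 487b = −75.9;  Point R−Point P: 259a − 114b = −125.6.
Solving gives a = −0.52681, b = −0.09511.
Gradient magnitude |∇z| = √(a² + b²) = √(0.27752 + 0.00905) = 0.53532.
True dip = arctan(0.53532) = 28.2°, dipping toward E (azimuth ≈ 080°).

28.2°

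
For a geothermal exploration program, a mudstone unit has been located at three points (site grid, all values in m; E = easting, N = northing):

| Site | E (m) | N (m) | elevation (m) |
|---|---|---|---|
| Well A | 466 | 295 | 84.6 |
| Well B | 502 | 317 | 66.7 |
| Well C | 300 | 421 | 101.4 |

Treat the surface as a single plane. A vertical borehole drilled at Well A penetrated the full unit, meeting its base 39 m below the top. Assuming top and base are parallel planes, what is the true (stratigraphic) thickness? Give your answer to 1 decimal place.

35.8 m

Two edge vectors: Well A→Well B = (36, 22, -17.9), Well A→Well C = (-166, 126, 16.8).
Normal n = (Well A→Well B) × (Well A→Well C) = (2625, 2366.6, 8188).
So ∂z/∂E = −n_x/n_z = −0.32059 and ∂z/∂N = −n_y/n_z = −0.28903.
|∇z| = √(a²+b²) = 0.43165, so dip δ = arctan(0.43165) = 23.35°.
True thickness = vertical thickness × cos δ = 39 × cos 23.35° = 35.8 m.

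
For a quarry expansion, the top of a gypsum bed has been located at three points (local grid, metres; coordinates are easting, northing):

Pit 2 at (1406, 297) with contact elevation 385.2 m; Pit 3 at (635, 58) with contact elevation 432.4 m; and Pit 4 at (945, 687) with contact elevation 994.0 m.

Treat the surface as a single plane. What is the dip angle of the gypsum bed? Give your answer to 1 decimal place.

Let the plane be z = a·easting + b·northing + c.
Pit 3−Pit 2: −771a − 239b = 47.2;  Pit 4−Pit 2: −461a + 390b = 608.8.
Solving gives a = −0.39894, b = 1.08946.
Gradient magnitude |∇z| = √(a² + b²) = √(0.15915 + 1.18692) = 1.16021.
True dip = arctan(1.16021) = 49.2°, dipping toward SSE (azimuth ≈ 160°).

49.2°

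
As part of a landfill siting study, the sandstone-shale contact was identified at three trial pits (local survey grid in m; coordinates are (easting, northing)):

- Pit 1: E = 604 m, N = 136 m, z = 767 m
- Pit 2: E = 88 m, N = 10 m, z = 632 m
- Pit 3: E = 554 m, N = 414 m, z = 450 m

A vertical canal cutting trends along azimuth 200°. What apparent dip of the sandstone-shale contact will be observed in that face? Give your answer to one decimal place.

38.9°

Two edge vectors: Pit 1→Pit 2 = (-516, -126, -135), Pit 1→Pit 3 = (-50, 278, -317).
Normal n = (Pit 1→Pit 2) × (Pit 1→Pit 3) = (77472, -156822, -149748).
So ∂z/∂E = −n_x/n_z = 0.51735 and ∂z/∂N = −n_y/n_z = −1.04724.
Unit vector along 200° is (sin 200°, cos 200°) = (-0.3420, -0.9397).
Slope in that direction = a·(-0.3420) + b·(-0.9397) = 0.80714.
Apparent dip = arctan|0.80714| = 38.9° (true dip is 49.4°, so apparent ≤ true as expected).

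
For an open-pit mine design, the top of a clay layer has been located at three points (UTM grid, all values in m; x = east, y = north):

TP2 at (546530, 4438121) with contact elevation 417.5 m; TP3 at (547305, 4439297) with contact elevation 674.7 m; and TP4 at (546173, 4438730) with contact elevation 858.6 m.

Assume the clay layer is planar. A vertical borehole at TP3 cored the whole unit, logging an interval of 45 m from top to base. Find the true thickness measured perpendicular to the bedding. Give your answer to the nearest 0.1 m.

Let the plane be z = a·x + b·y + c.
TP3−TP2: 775a + 1176b = 257.2;  TP4−TP2: −357a + 609b = 441.1.
Solving gives a = −0.40603, b = 0.48629.
|∇z| = √(a²+b²) = 0.63351, so dip δ = arctan(0.63351) = 32.35°.
True thickness = vertical thickness × cos δ = 45 × cos 32.35° = 38.0 m.

38.0 m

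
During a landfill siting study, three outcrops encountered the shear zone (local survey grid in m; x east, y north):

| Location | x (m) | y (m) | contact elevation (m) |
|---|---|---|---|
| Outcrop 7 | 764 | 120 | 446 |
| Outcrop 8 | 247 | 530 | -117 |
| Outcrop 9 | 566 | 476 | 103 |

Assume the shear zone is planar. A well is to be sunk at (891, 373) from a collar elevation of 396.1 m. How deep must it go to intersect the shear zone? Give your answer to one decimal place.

Let the plane be z = a·x + b·y + c.
Outcrop 8−Outcrop 7: −517a + 410b = −563;  Outcrop 9−Outcrop 7: −198a + 356b = −343.
Solving gives a = 0.58129, b = −0.64018.
Then c = 446 − a·764 − b·120 = 78.72.
At (891, 373): z_contact = 517.93 − 238.79 + 78.72 = 357.86 m.
Depth below ground = 396.1 − 357.86 = 38.2 m.

38.2 m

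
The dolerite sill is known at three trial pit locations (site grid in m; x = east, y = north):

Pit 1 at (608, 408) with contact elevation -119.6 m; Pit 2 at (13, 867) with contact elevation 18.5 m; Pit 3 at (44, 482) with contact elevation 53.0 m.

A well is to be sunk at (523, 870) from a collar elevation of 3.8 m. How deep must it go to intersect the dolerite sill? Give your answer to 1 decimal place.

Two edge vectors: Pit 1→Pit 2 = (-595, 459, 138.1), Pit 1→Pit 3 = (-564, 74, 172.6).
Normal n = (Pit 1→Pit 2) × (Pit 1→Pit 3) = (69004, 24808.6, 214846).
So ∂z/∂x = −n_x/n_z = −0.32118 and ∂z/∂y = −n_y/n_z = −0.11547.
Intercept c from Pit 1: -119.6 + 195.28 + 47.11 = 122.79.
At (523, 870): z_contact = −167.98 − 100.46 + 122.79 = -145.65 m.
Depth below ground = 3.8 − (-145.65) = 149.4 m.

149.4 m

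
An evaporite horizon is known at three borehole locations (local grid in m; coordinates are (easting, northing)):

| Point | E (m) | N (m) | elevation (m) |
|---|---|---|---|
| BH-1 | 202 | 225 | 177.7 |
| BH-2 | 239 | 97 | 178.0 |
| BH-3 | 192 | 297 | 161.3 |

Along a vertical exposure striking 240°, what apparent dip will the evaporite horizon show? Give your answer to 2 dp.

56.63°

Let the plane be z = a·E + b·N + c.
BH-2−BH-1: 37a − 128b = 0.3;  BH-3−BH-1: −10a + 72b = −16.4.
Solving gives a = −1.50116, b = −0.43627.
Unit vector along 240° is (sin 240°, cos 240°) = (-0.8660, -0.5000).
Slope in that direction = a·(-0.8660) + b·(-0.5000) = 1.51818.
Apparent dip = arctan|1.51818| = 56.63° (true dip is 57.4°, so apparent ≤ true as expected).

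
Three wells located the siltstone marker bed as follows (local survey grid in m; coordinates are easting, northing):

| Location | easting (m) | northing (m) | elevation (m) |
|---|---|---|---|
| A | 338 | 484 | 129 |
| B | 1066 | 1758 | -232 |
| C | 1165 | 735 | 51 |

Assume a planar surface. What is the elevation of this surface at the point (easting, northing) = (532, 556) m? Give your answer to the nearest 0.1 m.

Let the plane be z = a·easting + b·northing + c.
B−A: 728a + 1274b = −361;  C−A: 827a + 251b = −78.
Solving gives a = −0.010060, b = −0.277611.
Then c = 129 − a·338 − b·484 = 266.76.
At (532, 556): z = −5.4 − 154.4 + 266.76 = 107.1 m.

107.1 m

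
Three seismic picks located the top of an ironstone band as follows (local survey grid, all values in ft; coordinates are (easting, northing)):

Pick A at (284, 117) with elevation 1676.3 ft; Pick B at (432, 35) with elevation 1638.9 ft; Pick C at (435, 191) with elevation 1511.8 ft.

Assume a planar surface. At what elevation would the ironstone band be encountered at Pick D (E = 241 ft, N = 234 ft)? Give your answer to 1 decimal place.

Two edge vectors: Pick A→Pick B = (148, -82, -37.4), Pick A→Pick C = (151, 74, -164.5).
Normal n = (Pick A→Pick B) × (Pick A→Pick C) = (16256.6, 18698.6, 23334).
So ∂z/∂E = −n_x/n_z = −0.69669 and ∂z/∂N = −n_y/n_z = −0.80135.
Intercept c from Pick A: 1676.3 + 197.86 + 93.76 = 1967.92.
At (241, 234): z = −167.9 − 187.5 + 1967.92 = 1612.5 ft.

1612.5 ft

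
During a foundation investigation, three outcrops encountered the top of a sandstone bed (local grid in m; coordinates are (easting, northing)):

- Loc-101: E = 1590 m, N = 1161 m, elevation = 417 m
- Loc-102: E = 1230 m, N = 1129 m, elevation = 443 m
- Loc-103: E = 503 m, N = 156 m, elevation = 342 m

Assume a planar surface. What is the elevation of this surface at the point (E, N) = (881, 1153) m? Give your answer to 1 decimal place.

Two edge vectors: Loc-101→Loc-102 = (-360, -32, 26), Loc-101→Loc-103 = (-1087, -1005, -75).
Normal n = (Loc-101→Loc-102) × (Loc-101→Loc-103) = (28530, -55262, 327016).
So ∂z/∂E = −n_x/n_z = −0.087243 and ∂z/∂N = −n_y/n_z = 0.168989.
Intercept c from Loc-101: 417 + 138.72 − 196.20 = 359.52.
At (881, 1153): z = −76.9 + 194.8 + 359.52 = 477.5 m.

477.5 m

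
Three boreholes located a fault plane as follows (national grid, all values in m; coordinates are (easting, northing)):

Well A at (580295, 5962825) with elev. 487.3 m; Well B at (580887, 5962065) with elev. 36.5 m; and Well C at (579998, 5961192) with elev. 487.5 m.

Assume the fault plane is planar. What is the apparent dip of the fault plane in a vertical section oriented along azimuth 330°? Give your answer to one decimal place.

Two edge vectors: Well A→Well B = (592, -760, -450.8), Well A→Well C = (-297, -1633, 0.2).
Normal n = (Well A→Well B) × (Well A→Well C) = (-736308.4, 133769.2, -1192456).
So ∂z/∂E = −n_x/n_z = −0.61747 and ∂z/∂N = −n_y/n_z = 0.11218.
Unit vector along 330° is (sin 330°, cos 330°) = (-0.5000, 0.8660).
Slope in that direction = a·(-0.5000) + b·(0.8660) = 0.40589.
Apparent dip = arctan|0.40589| = 22.1° (true dip is 32.1°, so apparent ≤ true as expected).

22.1°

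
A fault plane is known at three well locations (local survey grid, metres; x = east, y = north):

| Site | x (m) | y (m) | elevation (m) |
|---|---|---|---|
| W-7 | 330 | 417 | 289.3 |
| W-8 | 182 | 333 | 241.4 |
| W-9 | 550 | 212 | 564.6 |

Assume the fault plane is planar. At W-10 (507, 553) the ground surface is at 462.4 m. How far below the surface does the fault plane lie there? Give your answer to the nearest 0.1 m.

Let the plane be z = a·x + b·y + c.
W-8−W-7: −148a − 84b = −47.9;  W-9−W-7: 220a − 205b = 275.3.
Solving gives a = 0.67482, b = −0.61873.
Then c = 289.3 − a·330 − b·417 = 324.62.
At (507, 553): z_contact = 342.13 − 342.16 + 324.62 = 324.60 m.
Depth below ground = 462.4 − 324.60 = 137.8 m.

137.8 m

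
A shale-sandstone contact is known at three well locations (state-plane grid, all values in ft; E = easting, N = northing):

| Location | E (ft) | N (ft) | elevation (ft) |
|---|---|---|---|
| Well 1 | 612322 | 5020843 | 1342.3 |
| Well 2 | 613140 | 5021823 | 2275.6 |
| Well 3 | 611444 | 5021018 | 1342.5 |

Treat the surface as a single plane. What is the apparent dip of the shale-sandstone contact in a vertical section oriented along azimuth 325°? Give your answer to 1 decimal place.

Two edge vectors: Well 1→Well 2 = (818, 980, 933.3), Well 1→Well 3 = (-878, 175, 0.2).
Normal n = (Well 1→Well 2) × (Well 1→Well 3) = (-163131.5, -819601, 1003590).
So ∂z/∂E = −n_x/n_z = 0.16255 and ∂z/∂N = −n_y/n_z = 0.81667.
Unit vector along 325° is (sin 325°, cos 325°) = (-0.5736, 0.8192).
Slope in that direction = a·(-0.5736) + b·(0.8192) = 0.57574.
Apparent dip = arctan|0.57574| = 29.9° (true dip is 39.8°, so apparent ≤ true as expected).

29.9°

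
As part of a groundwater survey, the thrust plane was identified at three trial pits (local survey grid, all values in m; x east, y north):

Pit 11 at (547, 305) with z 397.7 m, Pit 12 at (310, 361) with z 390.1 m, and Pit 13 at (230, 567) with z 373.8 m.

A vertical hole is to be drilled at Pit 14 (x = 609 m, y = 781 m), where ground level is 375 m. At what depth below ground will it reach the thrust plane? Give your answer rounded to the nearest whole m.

11 m

Two edge vectors: Pit 11→Pit 12 = (-237, 56, -7.6), Pit 11→Pit 13 = (-317, 262, -23.9).
Normal n = (Pit 11→Pit 12) × (Pit 11→Pit 13) = (652.8, -3255.1, -44342).
So ∂z/∂x = −n_x/n_z = 0.01472 and ∂z/∂y = −n_y/n_z = −0.07341.
Intercept c from Pit 11: 397.7 − 8.05 + 22.39 = 412.04.
At (609, 781): z_contact = 9.0 − 57.3 + 412.04 = 363.7 m.
Depth below ground = 375 − 363.7 = 11 m.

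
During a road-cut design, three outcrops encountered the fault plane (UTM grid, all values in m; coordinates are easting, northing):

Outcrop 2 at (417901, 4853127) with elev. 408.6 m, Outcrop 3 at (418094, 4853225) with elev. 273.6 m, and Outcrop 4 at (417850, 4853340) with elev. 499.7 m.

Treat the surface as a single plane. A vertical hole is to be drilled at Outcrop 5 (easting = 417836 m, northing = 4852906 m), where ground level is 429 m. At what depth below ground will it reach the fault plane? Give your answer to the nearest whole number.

19 m

Let the plane be z = a·easting + b·northing + c.
Outcrop 3−Outcrop 2: 193a + 98b = −135;  Outcrop 4−Outcrop 2: −51a + 213b = 91.1.
Solving gives a = −0.81729022, b = 0.23201032.
Then c = 408.6 − a·417901 − b·4853127 = −784020.57.
At (417836, 4852906): z_contact = −341493.3 + 1125924.3 − 784020.57 = 410.4 m.
Depth below ground = 429 − 410.4 = 19 m.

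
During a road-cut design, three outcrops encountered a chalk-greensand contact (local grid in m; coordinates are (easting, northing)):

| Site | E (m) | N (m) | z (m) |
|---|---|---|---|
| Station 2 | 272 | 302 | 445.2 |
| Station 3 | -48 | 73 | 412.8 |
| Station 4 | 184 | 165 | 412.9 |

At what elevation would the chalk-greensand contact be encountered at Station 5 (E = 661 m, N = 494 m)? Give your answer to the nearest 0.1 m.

457.3 m

Two edge vectors: Station 2→Station 3 = (-320, -229, -32.4), Station 2→Station 4 = (-88, -137, -32.3).
Normal n = (Station 2→Station 3) × (Station 2→Station 4) = (2957.9, -7484.8, 23688).
So ∂z/∂E = −n_x/n_z = −0.12487 and ∂z/∂N = −n_y/n_z = 0.31597.
Intercept c from Station 2: 445.2 + 33.96 − 95.42 = 383.74.
At (661, 494): z = −82.5 + 156.1 + 383.74 = 457.3 m.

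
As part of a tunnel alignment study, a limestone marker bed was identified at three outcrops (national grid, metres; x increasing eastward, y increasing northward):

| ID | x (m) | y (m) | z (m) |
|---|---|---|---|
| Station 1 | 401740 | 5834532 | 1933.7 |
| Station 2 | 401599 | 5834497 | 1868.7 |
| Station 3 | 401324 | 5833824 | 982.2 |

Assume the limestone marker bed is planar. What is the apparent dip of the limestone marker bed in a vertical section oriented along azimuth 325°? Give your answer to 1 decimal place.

Let the plane be z = a·x + b·y + c.
Station 2−Station 1: −141a − 35b = −65;  Station 3−Station 1: −416a − 708b = −951.5.
Solving gives a = 0.14915, b = 1.25629.
Unit vector along 325° is (sin 325°, cos 325°) = (-0.5736, 0.8192).
Slope in that direction = a·(-0.5736) + b·(0.8192) = 0.94355.
Apparent dip = arctan|0.94355| = 43.3° (true dip is 51.7°, so apparent ≤ true as expected).

43.3°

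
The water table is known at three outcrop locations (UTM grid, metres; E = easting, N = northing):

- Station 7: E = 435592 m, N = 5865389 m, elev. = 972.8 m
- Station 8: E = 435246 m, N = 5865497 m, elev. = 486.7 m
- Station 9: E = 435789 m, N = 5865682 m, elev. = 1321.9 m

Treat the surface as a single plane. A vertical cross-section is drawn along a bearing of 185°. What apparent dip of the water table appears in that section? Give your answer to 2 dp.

Two edge vectors: Station 7→Station 8 = (-346, 108, -486.1), Station 7→Station 9 = (197, 293, 349.1).
Normal n = (Station 7→Station 8) × (Station 7→Station 9) = (180130.1, 25026.9, -122654).
So ∂z/∂E = −n_x/n_z = 1.46860 and ∂z/∂N = −n_y/n_z = 0.20404.
Unit vector along 185° is (sin 185°, cos 185°) = (-0.0872, -0.9962).
Slope in that direction = a·(-0.0872) + b·(-0.9962) = −0.33127.
Apparent dip = arctan|0.33127| = 18.33° (true dip is 56.0°, so apparent ≤ true as expected).

18.33°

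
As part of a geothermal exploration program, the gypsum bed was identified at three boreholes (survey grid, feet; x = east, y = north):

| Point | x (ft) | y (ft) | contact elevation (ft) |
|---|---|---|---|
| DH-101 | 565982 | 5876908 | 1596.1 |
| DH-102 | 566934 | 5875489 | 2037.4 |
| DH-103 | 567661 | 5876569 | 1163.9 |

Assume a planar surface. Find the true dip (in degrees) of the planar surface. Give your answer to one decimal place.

Two edge vectors: DH-101→DH-102 = (952, -1419, 441.3), DH-101→DH-103 = (1679, -339, -432.2).
Normal n = (DH-101→DH-102) × (DH-101→DH-103) = (762892.5, 1152397.1, 2059773).
So ∂z/∂x = −n_x/n_z = −0.37038 and ∂z/∂y = −n_y/n_z = −0.55948.
Gradient magnitude |∇z| = √(a² + b²) = √(0.13718 + 0.31302) = 0.67097.
True dip = arctan(0.67097) = 33.9°, dipping toward NNE (azimuth ≈ 034°).

33.9°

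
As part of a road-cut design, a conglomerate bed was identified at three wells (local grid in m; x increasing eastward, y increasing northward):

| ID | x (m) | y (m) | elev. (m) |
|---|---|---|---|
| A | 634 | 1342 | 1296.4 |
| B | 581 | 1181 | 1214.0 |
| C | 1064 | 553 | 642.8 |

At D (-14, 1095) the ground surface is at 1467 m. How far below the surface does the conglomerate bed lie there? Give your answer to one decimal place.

91.8 m

Let the plane be z = a·x + b·y + c.
B−A: −53a − 161b = −82.4;  C−A: 430a − 789b = −653.6.
Solving gives a = −0.362153, b = 0.631019.
Then c = 1296.4 − a·634 − b·1342 = 679.18.
At (-14, 1095): z_contact = 5.07 + 690.97 + 679.18 = 1375.21 m.
Depth below ground = 1467 − 1375.21 = 91.8 m.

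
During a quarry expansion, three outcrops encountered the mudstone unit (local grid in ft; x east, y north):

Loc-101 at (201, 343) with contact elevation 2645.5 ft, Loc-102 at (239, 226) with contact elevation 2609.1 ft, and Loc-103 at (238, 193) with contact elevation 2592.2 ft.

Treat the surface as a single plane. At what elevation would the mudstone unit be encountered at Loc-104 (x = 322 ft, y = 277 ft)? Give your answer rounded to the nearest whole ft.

2681 ft

Let the plane be z = a·x + b·y + c.
Loc-102−Loc-101: 38a − 117b = −36.4;  Loc-103−Loc-101: 37a − 150b = −53.3.
Solving gives a = 0.56608, b = 0.49497.
Then c = 2645.5 − a·201 − b·343 = 2361.94.
At (322, 277): z = 182.3 + 137.1 + 2361.94 = 2681.3 ft.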